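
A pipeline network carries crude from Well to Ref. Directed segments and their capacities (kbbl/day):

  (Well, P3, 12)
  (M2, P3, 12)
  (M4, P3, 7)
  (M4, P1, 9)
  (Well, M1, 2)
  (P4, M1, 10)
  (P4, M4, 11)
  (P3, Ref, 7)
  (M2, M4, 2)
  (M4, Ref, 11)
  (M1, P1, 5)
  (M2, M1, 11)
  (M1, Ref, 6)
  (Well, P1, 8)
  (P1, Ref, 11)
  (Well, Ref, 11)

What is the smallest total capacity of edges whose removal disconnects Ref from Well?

Augment Well→Ref: bottleneck 11, flow now 11.
Augment Well→M1→Ref: bottleneck 2, flow now 13.
Augment Well→P3→Ref: bottleneck 7, flow now 20.
Augment Well→P1→Ref: bottleneck 8, flow now 28.
No augmenting path remains; maximum flow = 28.
By max-flow min-cut, the minimum cut capacity equals the max flow.
In the residual graph, reachable from Well: {Well, P3}.
Min-cut edges: Well→M1 (2), Well→P1 (8), Well→Ref (11), P3→Ref (7); capacity 2 + 8 + 11 + 7 = 28.

28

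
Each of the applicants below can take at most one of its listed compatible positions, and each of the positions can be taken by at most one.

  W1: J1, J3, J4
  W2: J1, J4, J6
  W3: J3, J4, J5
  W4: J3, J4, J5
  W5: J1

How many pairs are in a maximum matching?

5

Unit-capacity flow: source→left, listed edges, right→sink; max matching = max flow.
Augmenting path W1→J1 (+1); matched 1.
Augmenting path W2→J4 (+1); matched 2.
Augmenting path W3→J3 (+1); matched 3.
Augmenting path W4→J5 (+1); matched 4.
Augmenting path W5→J1→W1→J4→W2→J6 (+1); matched 5.
No augmenting path remains; maximum matching = 5.
König certificate: {W1, W2, W3, W4, W5} is a vertex cover of size 5 (every listed pair touches it), so no matching can be larger.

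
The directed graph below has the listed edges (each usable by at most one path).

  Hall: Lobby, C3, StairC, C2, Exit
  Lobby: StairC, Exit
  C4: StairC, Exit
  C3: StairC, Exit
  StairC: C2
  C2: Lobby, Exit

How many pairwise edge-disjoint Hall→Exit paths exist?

4

Assign every edge capacity 1; by Menger, the answer equals the max flow.
Path Hall→Exit (+1); total 1.
Path Hall→Lobby→Exit (+1); total 2.
Path Hall→C3→Exit (+1); total 3.
Path Hall→C2→Exit (+1); total 4.
No residual Hall→Exit path; max flow = 4.
Certifying cut of size 4: {C2→Exit, Hall→C3, Hall→Exit, Lobby→Exit}.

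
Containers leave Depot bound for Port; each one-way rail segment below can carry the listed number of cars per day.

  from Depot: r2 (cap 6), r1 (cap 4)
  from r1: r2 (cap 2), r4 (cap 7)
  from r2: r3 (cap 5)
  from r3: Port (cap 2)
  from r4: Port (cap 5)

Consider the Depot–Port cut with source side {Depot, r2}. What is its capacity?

Edges leaving {Depot, r2}: Depot→r1 (4), r2→r3 (5).
Cut capacity = 4 + 5 = 9.

9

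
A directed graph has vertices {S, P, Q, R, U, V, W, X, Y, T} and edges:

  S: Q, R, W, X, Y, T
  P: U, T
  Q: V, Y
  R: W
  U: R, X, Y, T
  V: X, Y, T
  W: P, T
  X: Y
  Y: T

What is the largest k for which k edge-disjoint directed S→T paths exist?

5

Assign every edge capacity 1; by Menger, the answer equals the max flow.
Path S→T (+1); total 1.
Path S→W→T (+1); total 2.
Path S→Y→T (+1); total 3.
Path S→Q→V→T (+1); total 4.
Path S→R→W→P→T (+1); total 5.
No residual S→T path; max flow = 5.
Certifying cut of size 5: {S→Q, S→R, S→T, S→W, Y→T}.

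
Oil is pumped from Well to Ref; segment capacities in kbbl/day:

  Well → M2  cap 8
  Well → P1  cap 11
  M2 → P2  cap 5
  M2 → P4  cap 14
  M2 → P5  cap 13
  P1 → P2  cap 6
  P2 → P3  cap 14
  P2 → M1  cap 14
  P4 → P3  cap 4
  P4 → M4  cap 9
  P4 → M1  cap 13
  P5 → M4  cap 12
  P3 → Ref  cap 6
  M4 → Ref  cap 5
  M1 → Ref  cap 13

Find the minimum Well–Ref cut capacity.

14

Augment Well→M2→P2→P3→Ref: bottleneck 5, flow now 5.
Augment Well→M2→P4→P3→Ref: bottleneck 1, flow now 6.
Augment Well→M2→P4→M4→Ref: bottleneck 2, flow now 8.
Augment Well→P1→P2→M1→Ref: bottleneck 6, flow now 14.
No augmenting path remains; maximum flow = 14.
By max-flow min-cut, the minimum cut capacity equals the max flow.
In the residual graph, reachable from Well: {Well, P1}.
Min-cut edges: Well→M2 (8), P1→P2 (6); capacity 8 + 6 = 14.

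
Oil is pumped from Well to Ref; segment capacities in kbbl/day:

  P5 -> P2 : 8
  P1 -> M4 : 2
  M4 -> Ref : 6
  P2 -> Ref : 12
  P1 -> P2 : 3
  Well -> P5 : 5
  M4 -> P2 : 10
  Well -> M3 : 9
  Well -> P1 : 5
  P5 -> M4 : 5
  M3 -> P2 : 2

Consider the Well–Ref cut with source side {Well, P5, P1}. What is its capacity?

Edges leaving {Well, P5, P1}: Well→M3 (9), P5→M4 (5), P5→P2 (8), P1→M4 (2), P1→P2 (3).
Cut capacity = 9 + 5 + 8 + 2 + 3 = 27.

27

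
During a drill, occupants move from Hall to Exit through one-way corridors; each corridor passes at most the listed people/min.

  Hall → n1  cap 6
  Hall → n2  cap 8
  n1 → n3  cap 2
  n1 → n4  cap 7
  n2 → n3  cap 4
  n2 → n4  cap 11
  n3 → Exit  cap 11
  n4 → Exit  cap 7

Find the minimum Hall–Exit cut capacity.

13

Augment Hall→n1→n3→Exit: bottleneck 2, flow now 2.
Augment Hall→n1→n4→Exit: bottleneck 4, flow now 6.
Augment Hall→n2→n3→Exit: bottleneck 4, flow now 10.
Augment Hall→n2→n4→Exit: bottleneck 3, flow now 13.
No augmenting path remains; maximum flow = 13.
By max-flow min-cut, the minimum cut capacity equals the max flow.
In the residual graph, reachable from Hall: {Hall, n1, n2, n4}.
Min-cut edges: n1→n3 (2), n2→n3 (4), n4→Exit (7); capacity 2 + 4 + 7 = 13.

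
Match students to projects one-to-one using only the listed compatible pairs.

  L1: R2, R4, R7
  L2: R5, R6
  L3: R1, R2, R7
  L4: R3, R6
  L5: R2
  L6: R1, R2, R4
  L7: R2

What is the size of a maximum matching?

Unit-capacity flow: source→left, listed edges, right→sink; max matching = max flow.
Augmenting path L1→R2 (+1); matched 1.
Augmenting path L2→R5 (+1); matched 2.
Augmenting path L3→R1 (+1); matched 3.
Augmenting path L4→R3 (+1); matched 4.
Augmenting path L6→R4 (+1); matched 5.
Augmenting path L5→R2→L1→R7 (+1); matched 6.
No augmenting path remains; maximum matching = 6.
König certificate: {L1, L2, L3, L4, L6, R2} is a vertex cover of size 6 (every listed pair touches it), so no matching can be larger.

6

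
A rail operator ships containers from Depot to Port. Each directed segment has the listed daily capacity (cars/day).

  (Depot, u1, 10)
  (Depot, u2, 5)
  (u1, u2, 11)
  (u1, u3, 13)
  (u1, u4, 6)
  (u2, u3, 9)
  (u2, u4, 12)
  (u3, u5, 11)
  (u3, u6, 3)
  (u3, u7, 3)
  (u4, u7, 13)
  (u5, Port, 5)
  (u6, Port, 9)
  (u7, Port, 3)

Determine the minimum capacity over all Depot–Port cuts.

Augment Depot→u1→u3→u5→Port: bottleneck 5, flow now 5.
Augment Depot→u1→u3→u6→Port: bottleneck 3, flow now 8.
Augment Depot→u1→u3→u7→Port: bottleneck 2, flow now 10.
Augment Depot→u2→u3→u7→Port: bottleneck 1, flow now 11.
No augmenting path remains; maximum flow = 11.
By max-flow min-cut, the minimum cut capacity equals the max flow.
In the residual graph, reachable from Depot: {Depot, u1, u2, u3, u4, u5, u7}.
Min-cut edges: u3→u6 (3), u5→Port (5), u7→Port (3); capacity 3 + 5 + 3 = 11.

11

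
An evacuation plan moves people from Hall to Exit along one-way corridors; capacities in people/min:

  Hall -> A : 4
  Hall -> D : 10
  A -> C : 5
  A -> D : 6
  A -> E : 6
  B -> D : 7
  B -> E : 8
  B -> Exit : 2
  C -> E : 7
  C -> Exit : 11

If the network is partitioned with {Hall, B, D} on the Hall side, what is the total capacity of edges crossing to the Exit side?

Edges leaving {Hall, B, D}: Hall→A (4), B→E (8), B→Exit (2).
Cut capacity = 4 + 8 + 2 = 14.

14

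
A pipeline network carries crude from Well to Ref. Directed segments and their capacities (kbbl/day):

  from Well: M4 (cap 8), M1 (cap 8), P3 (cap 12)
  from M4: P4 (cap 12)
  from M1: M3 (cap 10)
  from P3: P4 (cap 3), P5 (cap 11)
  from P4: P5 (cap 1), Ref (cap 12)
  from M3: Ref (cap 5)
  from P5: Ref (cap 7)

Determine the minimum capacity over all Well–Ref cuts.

Augment Well→M4→P4→Ref: bottleneck 8, flow now 8.
Augment Well→M1→M3→Ref: bottleneck 5, flow now 13.
Augment Well→P3→P4→Ref: bottleneck 3, flow now 16.
Augment Well→P3→P5→Ref: bottleneck 7, flow now 23.
No augmenting path remains; maximum flow = 23.
By max-flow min-cut, the minimum cut capacity equals the max flow.
In the residual graph, reachable from Well: {Well, M1, P3, M3, P5}.
Min-cut edges: Well→M4 (8), P3→P4 (3), M3→Ref (5), P5→Ref (7); capacity 8 + 3 + 5 + 7 = 23.

23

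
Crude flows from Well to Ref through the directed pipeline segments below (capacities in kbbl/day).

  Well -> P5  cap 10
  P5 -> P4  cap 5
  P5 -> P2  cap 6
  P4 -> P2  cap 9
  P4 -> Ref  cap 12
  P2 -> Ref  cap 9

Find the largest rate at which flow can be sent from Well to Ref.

10

Augment Well→P5→P4→Ref: bottleneck 5, flow now 5.
Augment Well→P5→P2→Ref: bottleneck 5, flow now 10.
No augmenting path remains; maximum flow = 10.
In the residual graph, reachable from Well: {Well}.
Min-cut edges: Well→P5 (10); capacity 10 = 10.
This cut is saturated, so no flow can exceed 10.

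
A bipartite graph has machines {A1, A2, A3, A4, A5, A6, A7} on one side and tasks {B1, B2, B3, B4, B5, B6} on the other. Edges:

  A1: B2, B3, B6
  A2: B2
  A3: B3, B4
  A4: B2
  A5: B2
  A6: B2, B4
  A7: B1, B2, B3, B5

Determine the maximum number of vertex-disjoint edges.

Unit-capacity flow: source→left, listed edges, right→sink; max matching = max flow.
Augmenting path A1→B2 (+1); matched 1.
Augmenting path A3→B3 (+1); matched 2.
Augmenting path A6→B4 (+1); matched 3.
Augmenting path A7→B1 (+1); matched 4.
Augmenting path A2→B2→A1→B6 (+1); matched 5.
No augmenting path remains; maximum matching = 5.
König certificate: {A1, A3, A6, A7, B2} is a vertex cover of size 5 (every listed pair touches it), so no matching can be larger.

5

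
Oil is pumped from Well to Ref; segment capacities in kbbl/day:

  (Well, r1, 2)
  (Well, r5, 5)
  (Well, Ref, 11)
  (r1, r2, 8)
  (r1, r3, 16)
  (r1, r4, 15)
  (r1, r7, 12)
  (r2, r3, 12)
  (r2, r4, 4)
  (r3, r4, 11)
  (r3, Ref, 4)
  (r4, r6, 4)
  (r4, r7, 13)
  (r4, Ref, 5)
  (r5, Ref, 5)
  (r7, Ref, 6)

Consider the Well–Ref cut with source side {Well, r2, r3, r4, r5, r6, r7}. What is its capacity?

Edges leaving {Well, r2, r3, r4, r5, r6, r7}: Well→r1 (2), Well→Ref (11), r3→Ref (4), r4→Ref (5), r5→Ref (5), r7→Ref (6).
Cut capacity = 2 + 11 + 4 + 5 + 5 + 6 = 33.

33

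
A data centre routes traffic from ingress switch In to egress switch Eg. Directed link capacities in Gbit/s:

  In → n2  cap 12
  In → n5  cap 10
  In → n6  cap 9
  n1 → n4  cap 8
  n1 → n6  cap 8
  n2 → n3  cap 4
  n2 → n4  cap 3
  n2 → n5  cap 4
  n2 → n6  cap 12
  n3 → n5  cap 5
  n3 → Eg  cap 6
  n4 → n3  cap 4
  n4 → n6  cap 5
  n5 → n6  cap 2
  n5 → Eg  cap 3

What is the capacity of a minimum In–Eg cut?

9

Augment In→n5→Eg: bottleneck 3, flow now 3.
Augment In→n2→n3→Eg: bottleneck 4, flow now 7.
Augment In→n2→n4→n3→Eg: bottleneck 2, flow now 9.
No augmenting path remains; maximum flow = 9.
By max-flow min-cut, the minimum cut capacity equals the max flow.
In the residual graph, reachable from In: {In, n2, n3, n4, n5, n6}.
Min-cut edges: n3→Eg (6), n5→Eg (3); capacity 6 + 3 = 9.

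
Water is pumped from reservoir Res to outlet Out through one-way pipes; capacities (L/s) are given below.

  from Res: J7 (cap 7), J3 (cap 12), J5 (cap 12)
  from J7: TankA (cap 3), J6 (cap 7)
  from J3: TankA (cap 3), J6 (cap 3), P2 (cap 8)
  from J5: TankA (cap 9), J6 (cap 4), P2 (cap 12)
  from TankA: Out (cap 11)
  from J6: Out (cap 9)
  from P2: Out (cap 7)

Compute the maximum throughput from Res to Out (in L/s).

Augment Res→J7→TankA→Out: bottleneck 3, flow now 3.
Augment Res→J7→J6→Out: bottleneck 4, flow now 7.
Augment Res→J3→TankA→Out: bottleneck 3, flow now 10.
Augment Res→J3→J6→Out: bottleneck 3, flow now 13.
Augment Res→J3→P2→Out: bottleneck 6, flow now 19.
Augment Res→J5→TankA→Out: bottleneck 5, flow now 24.
Augment Res→J5→J6→Out: bottleneck 2, flow now 26.
Augment Res→J5→P2→Out: bottleneck 1, flow now 27.
No augmenting path remains; maximum flow = 27.
In the residual graph, reachable from Res: {Res, J7, J3, J5, TankA, J6, P2}.
Min-cut edges: TankA→Out (11), J6→Out (9), P2→Out (7); capacity 11 + 9 + 7 = 27.
This cut is saturated, so no flow can exceed 27.

27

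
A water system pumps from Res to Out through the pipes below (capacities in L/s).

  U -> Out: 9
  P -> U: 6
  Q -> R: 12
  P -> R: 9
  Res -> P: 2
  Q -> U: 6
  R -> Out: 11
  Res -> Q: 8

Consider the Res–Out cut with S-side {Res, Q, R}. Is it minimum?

Given cut capacity: 2 + 6 + 11 = 19.
Augment Res→P→R→Out: bottleneck 2, flow now 2.
Augment Res→Q→R→Out: bottleneck 8, flow now 10.
No augmenting path remains; maximum flow = 10.
In the residual graph, reachable from Res: {Res}.
Min-cut edges: Res→P (2), Res→Q (8); capacity 2 + 8 = 10.
Cut capacity 19 exceeds the max flow 10, so it is not minimum.

No — its capacity is 19, but the minimum cut has capacity 10.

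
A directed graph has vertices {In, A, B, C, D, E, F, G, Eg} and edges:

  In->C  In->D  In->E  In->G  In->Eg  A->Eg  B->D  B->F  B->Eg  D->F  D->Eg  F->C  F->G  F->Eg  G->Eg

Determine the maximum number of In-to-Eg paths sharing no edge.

3

Assign every edge capacity 1; by Menger, the answer equals the max flow.
Path In→Eg (+1); total 1.
Path In→D→Eg (+1); total 2.
Path In→G→Eg (+1); total 3.
No residual In→Eg path; max flow = 3.
Certifying cut of size 3: {In→D, In→Eg, In→G}.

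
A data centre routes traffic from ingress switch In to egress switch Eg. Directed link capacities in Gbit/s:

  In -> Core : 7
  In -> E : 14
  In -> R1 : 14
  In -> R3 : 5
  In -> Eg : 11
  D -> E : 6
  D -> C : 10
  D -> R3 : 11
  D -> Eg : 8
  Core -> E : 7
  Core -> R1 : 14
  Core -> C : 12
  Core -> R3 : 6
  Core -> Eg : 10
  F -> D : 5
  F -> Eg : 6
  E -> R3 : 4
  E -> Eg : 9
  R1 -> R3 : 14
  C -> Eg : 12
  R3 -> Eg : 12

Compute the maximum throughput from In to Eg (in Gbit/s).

39

Augment In→Eg: bottleneck 11, flow now 11.
Augment In→Core→Eg: bottleneck 7, flow now 18.
Augment In→E→Eg: bottleneck 9, flow now 27.
Augment In→R3→Eg: bottleneck 5, flow now 32.
Augment In→E→R3→Eg: bottleneck 4, flow now 36.
Augment In→R1→R3→Eg: bottleneck 3, flow now 39.
No augmenting path remains; maximum flow = 39.
In the residual graph, reachable from In: {In, E, R1, R3}.
Min-cut edges: In→Core (7), In→Eg (11), E→Eg (9), R3→Eg (12); capacity 7 + 11 + 9 + 12 = 39.
This cut is saturated, so no flow can exceed 39.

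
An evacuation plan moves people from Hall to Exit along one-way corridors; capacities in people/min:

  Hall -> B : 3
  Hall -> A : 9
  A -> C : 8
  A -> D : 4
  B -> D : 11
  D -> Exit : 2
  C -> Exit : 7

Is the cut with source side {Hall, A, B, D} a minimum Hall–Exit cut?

No — its capacity is 10, but the minimum cut has capacity 9.

Given cut capacity: 8 + 2 = 10.
Augment Hall→A→C→Exit: bottleneck 7, flow now 7.
Augment Hall→A→D→Exit: bottleneck 2, flow now 9.
No augmenting path remains; maximum flow = 9.
In the residual graph, reachable from Hall: {Hall, A, B, C, D}.
Min-cut edges: C→Exit (7), D→Exit (2); capacity 7 + 2 = 9.
Cut capacity 10 exceeds the max flow 9, so it is not minimum.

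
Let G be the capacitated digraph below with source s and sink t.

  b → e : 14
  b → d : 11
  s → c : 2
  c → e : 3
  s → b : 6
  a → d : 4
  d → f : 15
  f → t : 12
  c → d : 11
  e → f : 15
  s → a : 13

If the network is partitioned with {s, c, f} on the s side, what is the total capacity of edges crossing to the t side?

Edges leaving {s, c, f}: s→a (13), s→b (6), c→d (11), c→e (3), f→t (12).
Cut capacity = 13 + 6 + 11 + 3 + 12 = 45.

45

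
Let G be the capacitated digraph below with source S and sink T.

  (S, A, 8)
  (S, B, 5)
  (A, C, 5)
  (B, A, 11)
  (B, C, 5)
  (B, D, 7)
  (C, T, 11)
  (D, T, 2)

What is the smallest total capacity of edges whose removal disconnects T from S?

Augment S→A→C→T: bottleneck 5, flow now 5.
Augment S→B→C→T: bottleneck 5, flow now 10.
No augmenting path remains; maximum flow = 10.
By max-flow min-cut, the minimum cut capacity equals the max flow.
In the residual graph, reachable from S: {S, A}.
Min-cut edges: S→B (5), A→C (5); capacity 5 + 5 = 10.

10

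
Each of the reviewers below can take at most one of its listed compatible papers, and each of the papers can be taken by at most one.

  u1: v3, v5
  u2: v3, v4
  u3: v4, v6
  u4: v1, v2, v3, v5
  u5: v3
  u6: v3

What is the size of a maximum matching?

5

Unit-capacity flow: source→left, listed edges, right→sink; max matching = max flow.
Augmenting path u1→v3 (+1); matched 1.
Augmenting path u2→v4 (+1); matched 2.
Augmenting path u3→v6 (+1); matched 3.
Augmenting path u4→v1 (+1); matched 4.
Augmenting path u5→v3→u1→v5 (+1); matched 5.
No augmenting path remains; maximum matching = 5.
König certificate: {u1, u2, u3, u4, v3} is a vertex cover of size 5 (every listed pair touches it), so no matching can be larger.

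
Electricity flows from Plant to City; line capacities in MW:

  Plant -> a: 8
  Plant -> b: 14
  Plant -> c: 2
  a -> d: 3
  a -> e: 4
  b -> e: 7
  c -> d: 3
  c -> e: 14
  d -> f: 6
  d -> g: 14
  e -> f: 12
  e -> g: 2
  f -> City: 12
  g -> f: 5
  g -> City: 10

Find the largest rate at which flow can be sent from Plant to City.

Augment Plant→a→d→f→City: bottleneck 3, flow now 3.
Augment Plant→a→e→f→City: bottleneck 4, flow now 7.
Augment Plant→b→e→f→City: bottleneck 5, flow now 12.
Augment Plant→b→e→g→City: bottleneck 2, flow now 14.
Augment Plant→c→d→g→City: bottleneck 2, flow now 16.
No augmenting path remains; maximum flow = 16.
In the residual graph, reachable from Plant: {Plant, a, b}.
Min-cut edges: Plant→c (2), a→d (3), a→e (4), b→e (7); capacity 2 + 3 + 4 + 7 = 16.
This cut is saturated, so no flow can exceed 16.

16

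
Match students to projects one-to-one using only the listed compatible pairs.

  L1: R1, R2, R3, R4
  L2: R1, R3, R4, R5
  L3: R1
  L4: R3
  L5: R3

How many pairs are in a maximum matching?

Unit-capacity flow: source→left, listed edges, right→sink; max matching = max flow.
Augmenting path L1→R1 (+1); matched 1.
Augmenting path L2→R3 (+1); matched 2.
Augmenting path L3→R1→L1→R2 (+1); matched 3.
Augmenting path L4→R3→L2→R4 (+1); matched 4.
No augmenting path remains; maximum matching = 4.
König certificate: {L1, L2, L3, R3} is a vertex cover of size 4 (every listed pair touches it), so no matching can be larger.

4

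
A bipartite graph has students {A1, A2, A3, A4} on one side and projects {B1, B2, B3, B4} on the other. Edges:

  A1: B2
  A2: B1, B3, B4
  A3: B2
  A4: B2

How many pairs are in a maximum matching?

Unit-capacity flow: source→left, listed edges, right→sink; max matching = max flow.
Augmenting path A1→B2 (+1); matched 1.
Augmenting path A2→B1 (+1); matched 2.
No augmenting path remains; maximum matching = 2.
König certificate: {A2, B2} is a vertex cover of size 2 (every listed pair touches it), so no matching can be larger.

2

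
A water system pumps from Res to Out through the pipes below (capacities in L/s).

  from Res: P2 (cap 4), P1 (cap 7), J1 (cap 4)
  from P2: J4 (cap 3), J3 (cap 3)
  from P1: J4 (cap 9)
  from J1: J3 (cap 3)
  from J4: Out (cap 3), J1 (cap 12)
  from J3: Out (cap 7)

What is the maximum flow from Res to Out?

Augment Res→P2→J4→Out: bottleneck 3, flow now 3.
Augment Res→P2→J3→Out: bottleneck 1, flow now 4.
Augment Res→J1→J3→Out: bottleneck 3, flow now 7.
Augment Res→P1→J4→P2→J3→Out: bottleneck 2, flow now 9. (uses reverse residual edge)
No augmenting path remains; maximum flow = 9.
In the residual graph, reachable from Res: {Res, P2, P1, J1, J4}.
Min-cut edges: P2→J3 (3), J1→J3 (3), J4→Out (3); capacity 3 + 3 + 3 = 9.
This cut is saturated, so no flow can exceed 9.

9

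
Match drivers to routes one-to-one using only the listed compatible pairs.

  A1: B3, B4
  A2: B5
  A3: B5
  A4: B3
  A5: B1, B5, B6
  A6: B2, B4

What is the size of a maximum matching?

Unit-capacity flow: source→left, listed edges, right→sink; max matching = max flow.
Augmenting path A1→B3 (+1); matched 1.
Augmenting path A2→B5 (+1); matched 2.
Augmenting path A5→B1 (+1); matched 3.
Augmenting path A6→B2 (+1); matched 4.
Augmenting path A4→B3→A1→B4 (+1); matched 5.
No augmenting path remains; maximum matching = 5.
König certificate: {A1, A4, A5, A6, B5} is a vertex cover of size 5 (every listed pair touches it), so no matching can be larger.

5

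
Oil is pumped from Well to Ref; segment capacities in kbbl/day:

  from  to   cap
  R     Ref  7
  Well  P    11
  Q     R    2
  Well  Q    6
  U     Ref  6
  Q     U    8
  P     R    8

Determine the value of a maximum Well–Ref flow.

Augment Well→P→R→Ref: bottleneck 7, flow now 7.
Augment Well→Q→U→Ref: bottleneck 6, flow now 13.
No augmenting path remains; maximum flow = 13.
In the residual graph, reachable from Well: {Well, P, R}.
Min-cut edges: Well→Q (6), R→Ref (7); capacity 6 + 7 = 13.
This cut is saturated, so no flow can exceed 13.

13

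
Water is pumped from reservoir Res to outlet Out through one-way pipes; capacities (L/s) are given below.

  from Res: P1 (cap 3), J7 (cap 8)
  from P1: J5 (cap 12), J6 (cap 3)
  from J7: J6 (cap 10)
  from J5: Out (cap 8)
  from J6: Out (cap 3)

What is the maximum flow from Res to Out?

Augment Res→P1→J5→Out: bottleneck 3, flow now 3.
Augment Res→J7→J6→Out: bottleneck 3, flow now 6.
No augmenting path remains; maximum flow = 6.
In the residual graph, reachable from Res: {Res, J7, J6}.
Min-cut edges: Res→P1 (3), J6→Out (3); capacity 3 + 3 = 6.
This cut is saturated, so no flow can exceed 6.

6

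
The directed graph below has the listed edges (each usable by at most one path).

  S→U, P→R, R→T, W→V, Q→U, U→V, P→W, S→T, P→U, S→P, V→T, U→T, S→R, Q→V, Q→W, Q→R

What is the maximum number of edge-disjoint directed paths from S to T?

4

Assign every edge capacity 1; by Menger, the answer equals the max flow.
Path S→T (+1); total 1.
Path S→R→T (+1); total 2.
Path S→U→T (+1); total 3.
Path S→P→U→V→T (+1); total 4.
No residual S→T path; max flow = 4.
Certifying cut of size 4: {S→P, S→R, S→T, S→U}.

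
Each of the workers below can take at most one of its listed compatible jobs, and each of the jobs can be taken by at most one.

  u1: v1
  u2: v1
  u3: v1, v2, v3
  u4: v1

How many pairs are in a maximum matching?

2

Unit-capacity flow: source→left, listed edges, right→sink; max matching = max flow.
Augmenting path u1→v1 (+1); matched 1.
Augmenting path u3→v2 (+1); matched 2.
No augmenting path remains; maximum matching = 2.
König certificate: {u3, v1} is a vertex cover of size 2 (every listed pair touches it), so no matching can be larger.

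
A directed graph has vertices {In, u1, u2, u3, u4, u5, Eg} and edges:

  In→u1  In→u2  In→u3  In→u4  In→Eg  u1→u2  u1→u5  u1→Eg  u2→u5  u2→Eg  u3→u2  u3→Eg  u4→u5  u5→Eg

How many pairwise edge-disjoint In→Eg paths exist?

Assign every edge capacity 1; by Menger, the answer equals the max flow.
Path In→Eg (+1); total 1.
Path In→u1→Eg (+1); total 2.
Path In→u2→Eg (+1); total 3.
Path In→u3→Eg (+1); total 4.
Path In→u4→u5→Eg (+1); total 5.
No residual In→Eg path; max flow = 5.
Certifying cut of size 5: {In→Eg, In→u1, In→u2, In→u3, In→u4}.

5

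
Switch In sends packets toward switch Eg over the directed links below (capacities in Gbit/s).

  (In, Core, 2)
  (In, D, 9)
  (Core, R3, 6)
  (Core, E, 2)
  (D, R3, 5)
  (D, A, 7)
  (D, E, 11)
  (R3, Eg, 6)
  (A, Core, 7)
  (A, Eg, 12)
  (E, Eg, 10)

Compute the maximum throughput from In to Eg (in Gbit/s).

Augment In→Core→R3→Eg: bottleneck 2, flow now 2.
Augment In→D→R3→Eg: bottleneck 4, flow now 6.
Augment In→D→A→Eg: bottleneck 5, flow now 11.
No augmenting path remains; maximum flow = 11.
In the residual graph, reachable from In: {In}.
Min-cut edges: In→Core (2), In→D (9); capacity 2 + 9 = 11.
This cut is saturated, so no flow can exceed 11.

11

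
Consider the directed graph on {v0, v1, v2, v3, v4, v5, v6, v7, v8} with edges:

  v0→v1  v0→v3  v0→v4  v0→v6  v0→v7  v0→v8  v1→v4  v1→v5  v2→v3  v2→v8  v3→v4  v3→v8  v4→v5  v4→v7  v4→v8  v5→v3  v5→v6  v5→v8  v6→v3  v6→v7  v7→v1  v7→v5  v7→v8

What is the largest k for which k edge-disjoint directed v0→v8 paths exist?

5

Assign every edge capacity 1; by Menger, the answer equals the max flow.
Path v0→v8 (+1); total 1.
Path v0→v3→v8 (+1); total 2.
Path v0→v4→v8 (+1); total 3.
Path v0→v7→v8 (+1); total 4.
Path v0→v1→v5→v8 (+1); total 5.
No residual v0→v8 path; max flow = 5.
Certifying cut of size 5: {v0→v8, v3→v8, v4→v8, v5→v8, v7→v8}.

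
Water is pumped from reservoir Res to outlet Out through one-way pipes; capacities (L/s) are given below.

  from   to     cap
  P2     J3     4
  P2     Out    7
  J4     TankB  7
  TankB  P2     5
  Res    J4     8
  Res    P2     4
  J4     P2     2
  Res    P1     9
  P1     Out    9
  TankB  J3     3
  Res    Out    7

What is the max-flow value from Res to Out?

Augment Res→Out: bottleneck 7, flow now 7.
Augment Res→P2→Out: bottleneck 4, flow now 11.
Augment Res→P1→Out: bottleneck 9, flow now 20.
Augment Res→J4→P2→Out: bottleneck 2, flow now 22.
Augment Res→J4→TankB→P2→Out: bottleneck 1, flow now 23.
No augmenting path remains; maximum flow = 23.
In the residual graph, reachable from Res: {Res, J4, TankB, P2, J3}.
Min-cut edges: Res→P1 (9), Res→Out (7), P2→Out (7); capacity 9 + 7 + 7 = 23.
This cut is saturated, so no flow can exceed 23.

23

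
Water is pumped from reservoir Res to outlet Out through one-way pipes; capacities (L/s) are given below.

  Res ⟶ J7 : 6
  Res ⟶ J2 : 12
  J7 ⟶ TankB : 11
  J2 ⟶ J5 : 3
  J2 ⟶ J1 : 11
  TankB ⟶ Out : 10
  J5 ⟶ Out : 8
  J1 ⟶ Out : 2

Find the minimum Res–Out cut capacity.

11

Augment Res→J7→TankB→Out: bottleneck 6, flow now 6.
Augment Res→J2→J5→Out: bottleneck 3, flow now 9.
Augment Res→J2→J1→Out: bottleneck 2, flow now 11.
No augmenting path remains; maximum flow = 11.
By max-flow min-cut, the minimum cut capacity equals the max flow.
In the residual graph, reachable from Res: {Res, J2, J1}.
Min-cut edges: Res→J7 (6), J2→J5 (3), J1→Out (2); capacity 6 + 3 + 2 = 11.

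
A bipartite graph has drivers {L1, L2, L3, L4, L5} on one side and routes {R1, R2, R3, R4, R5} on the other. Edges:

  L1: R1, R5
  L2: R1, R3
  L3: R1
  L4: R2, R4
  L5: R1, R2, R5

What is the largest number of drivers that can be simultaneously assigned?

5

Unit-capacity flow: source→left, listed edges, right→sink; max matching = max flow.
Augmenting path L1→R1 (+1); matched 1.
Augmenting path L2→R3 (+1); matched 2.
Augmenting path L4→R2 (+1); matched 3.
Augmenting path L5→R5 (+1); matched 4.
Augmenting path L3→R1→L1→R5→L5→R2→L4→R4 (+1); matched 5.
No augmenting path remains; maximum matching = 5.
König certificate: {L1, L2, L3, L4, L5} is a vertex cover of size 5 (every listed pair touches it), so no matching can be larger.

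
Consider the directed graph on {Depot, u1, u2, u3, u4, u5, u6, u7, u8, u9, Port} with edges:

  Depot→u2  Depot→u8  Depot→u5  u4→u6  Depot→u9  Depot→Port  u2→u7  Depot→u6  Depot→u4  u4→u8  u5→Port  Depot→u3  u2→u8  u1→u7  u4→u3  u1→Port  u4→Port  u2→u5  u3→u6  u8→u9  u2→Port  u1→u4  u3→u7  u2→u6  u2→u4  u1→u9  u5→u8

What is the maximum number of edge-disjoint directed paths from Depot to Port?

4

Assign every edge capacity 1; by Menger, the answer equals the max flow.
Path Depot→Port (+1); total 1.
Path Depot→u2→Port (+1); total 2.
Path Depot→u4→Port (+1); total 3.
Path Depot→u5→Port (+1); total 4.
No residual Depot→Port path; max flow = 4.
Certifying cut of size 4: {Depot→Port, Depot→u2, Depot→u4, Depot→u5}.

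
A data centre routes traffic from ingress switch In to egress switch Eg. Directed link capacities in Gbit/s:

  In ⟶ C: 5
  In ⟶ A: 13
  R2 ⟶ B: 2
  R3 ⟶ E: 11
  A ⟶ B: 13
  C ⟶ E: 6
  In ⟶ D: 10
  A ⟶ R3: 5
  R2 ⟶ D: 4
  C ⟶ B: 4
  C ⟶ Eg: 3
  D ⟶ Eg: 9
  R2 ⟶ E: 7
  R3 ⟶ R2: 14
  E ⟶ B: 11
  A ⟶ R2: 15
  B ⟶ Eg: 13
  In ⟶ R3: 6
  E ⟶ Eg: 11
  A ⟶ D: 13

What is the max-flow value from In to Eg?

33

Augment In→C→Eg: bottleneck 3, flow now 3.
Augment In→D→Eg: bottleneck 9, flow now 12.
Augment In→A→B→Eg: bottleneck 13, flow now 25.
Augment In→R3→E→Eg: bottleneck 6, flow now 31.
Augment In→C→E→Eg: bottleneck 2, flow now 33.
No augmenting path remains; maximum flow = 33.
In the residual graph, reachable from In: {In, D}.
Min-cut edges: In→A (13), In→R3 (6), In→C (5), D→Eg (9); capacity 13 + 6 + 5 + 9 = 33.
This cut is saturated, so no flow can exceed 33.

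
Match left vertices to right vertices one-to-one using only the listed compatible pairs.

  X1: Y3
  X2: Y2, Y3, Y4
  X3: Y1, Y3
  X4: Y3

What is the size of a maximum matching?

3

Unit-capacity flow: source→left, listed edges, right→sink; max matching = max flow.
Augmenting path X1→Y3 (+1); matched 1.
Augmenting path X2→Y2 (+1); matched 2.
Augmenting path X3→Y1 (+1); matched 3.
No augmenting path remains; maximum matching = 3.
König certificate: {X2, X3, Y3} is a vertex cover of size 3 (every listed pair touches it), so no matching can be larger.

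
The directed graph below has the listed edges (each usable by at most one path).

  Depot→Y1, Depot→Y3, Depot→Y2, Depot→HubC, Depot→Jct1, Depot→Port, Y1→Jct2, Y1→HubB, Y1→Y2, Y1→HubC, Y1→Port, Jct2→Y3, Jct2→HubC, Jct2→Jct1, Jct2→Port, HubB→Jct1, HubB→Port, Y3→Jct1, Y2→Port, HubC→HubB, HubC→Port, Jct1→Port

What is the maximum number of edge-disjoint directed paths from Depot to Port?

Assign every edge capacity 1; by Menger, the answer equals the max flow.
Path Depot→Port (+1); total 1.
Path Depot→Y1→Port (+1); total 2.
Path Depot→Y2→Port (+1); total 3.
Path Depot→HubC→Port (+1); total 4.
Path Depot→Jct1→Port (+1); total 5.
No residual Depot→Port path; max flow = 5.
Certifying cut of size 5: {Depot→HubC, Depot→Port, Depot→Y1, Depot→Y2, Jct1→Port}.

5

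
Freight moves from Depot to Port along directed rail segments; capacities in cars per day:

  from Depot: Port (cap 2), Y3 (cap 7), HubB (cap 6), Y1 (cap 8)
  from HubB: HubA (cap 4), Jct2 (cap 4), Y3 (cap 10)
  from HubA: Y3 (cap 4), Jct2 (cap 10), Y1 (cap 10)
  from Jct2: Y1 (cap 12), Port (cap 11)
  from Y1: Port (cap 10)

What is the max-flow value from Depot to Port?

16

Augment Depot→Port: bottleneck 2, flow now 2.
Augment Depot→Y1→Port: bottleneck 8, flow now 10.
Augment Depot→HubB→Jct2→Port: bottleneck 4, flow now 14.
Augment Depot→HubB→HubA→Jct2→Port: bottleneck 2, flow now 16.
No augmenting path remains; maximum flow = 16.
In the residual graph, reachable from Depot: {Depot, Y3}.
Min-cut edges: Depot→HubB (6), Depot→Y1 (8), Depot→Port (2); capacity 6 + 8 + 2 = 16.
This cut is saturated, so no flow can exceed 16.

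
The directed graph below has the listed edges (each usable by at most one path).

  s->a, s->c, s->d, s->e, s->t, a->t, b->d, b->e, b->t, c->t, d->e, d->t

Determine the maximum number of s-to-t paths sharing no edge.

Assign every edge capacity 1; by Menger, the answer equals the max flow.
Path s→t (+1); total 1.
Path s→a→t (+1); total 2.
Path s→c→t (+1); total 3.
Path s→d→t (+1); total 4.
No residual s→t path; max flow = 4.
Certifying cut of size 4: {s→a, s→c, s→d, s→t}.

4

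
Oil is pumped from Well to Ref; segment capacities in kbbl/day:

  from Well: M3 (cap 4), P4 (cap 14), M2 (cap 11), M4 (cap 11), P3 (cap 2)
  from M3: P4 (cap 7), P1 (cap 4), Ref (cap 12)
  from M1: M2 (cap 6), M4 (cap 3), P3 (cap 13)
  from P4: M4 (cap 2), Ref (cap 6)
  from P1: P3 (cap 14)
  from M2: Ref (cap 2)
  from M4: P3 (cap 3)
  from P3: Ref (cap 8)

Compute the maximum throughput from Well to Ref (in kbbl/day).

17

Augment Well→M3→Ref: bottleneck 4, flow now 4.
Augment Well→P4→Ref: bottleneck 6, flow now 10.
Augment Well→M2→Ref: bottleneck 2, flow now 12.
Augment Well→P3→Ref: bottleneck 2, flow now 14.
Augment Well→M4→P3→Ref: bottleneck 3, flow now 17.
No augmenting path remains; maximum flow = 17.
In the residual graph, reachable from Well: {Well, P4, M2, M4}.
Min-cut edges: Well→M3 (4), Well→P3 (2), P4→Ref (6), M2→Ref (2), M4→P3 (3); capacity 4 + 2 + 6 + 2 + 3 = 17.
This cut is saturated, so no flow can exceed 17.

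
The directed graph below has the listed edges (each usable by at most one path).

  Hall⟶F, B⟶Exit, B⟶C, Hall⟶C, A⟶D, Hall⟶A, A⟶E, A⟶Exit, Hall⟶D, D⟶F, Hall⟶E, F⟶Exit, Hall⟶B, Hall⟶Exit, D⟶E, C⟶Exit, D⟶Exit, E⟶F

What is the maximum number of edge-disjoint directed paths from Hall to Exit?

6

Assign every edge capacity 1; by Menger, the answer equals the max flow.
Path Hall→Exit (+1); total 1.
Path Hall→A→Exit (+1); total 2.
Path Hall→B→Exit (+1); total 3.
Path Hall→C→Exit (+1); total 4.
Path Hall→D→Exit (+1); total 5.
Path Hall→F→Exit (+1); total 6.
No residual Hall→Exit path; max flow = 6.
Certifying cut of size 6: {F→Exit, Hall→A, Hall→B, Hall→C, Hall→D, Hall→Exit}.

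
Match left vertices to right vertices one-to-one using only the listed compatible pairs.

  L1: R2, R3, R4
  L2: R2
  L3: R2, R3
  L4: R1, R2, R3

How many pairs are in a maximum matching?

Unit-capacity flow: source→left, listed edges, right→sink; max matching = max flow.
Augmenting path L1→R2 (+1); matched 1.
Augmenting path L3→R3 (+1); matched 2.
Augmenting path L4→R1 (+1); matched 3.
Augmenting path L2→R2→L1→R4 (+1); matched 4.
No augmenting path remains; maximum matching = 4.
König certificate: {L1, L2, L3, L4} is a vertex cover of size 4 (every listed pair touches it), so no matching can be larger.

4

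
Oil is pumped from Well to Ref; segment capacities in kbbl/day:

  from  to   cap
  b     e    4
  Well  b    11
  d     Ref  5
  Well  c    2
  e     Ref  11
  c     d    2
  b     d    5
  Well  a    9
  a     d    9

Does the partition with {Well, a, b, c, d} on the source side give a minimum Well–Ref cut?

Yes — it is a minimum cut (capacity 9).

Given cut capacity: 4 + 5 = 9.
Augment Well→a→d→Ref: bottleneck 5, flow now 5.
Augment Well→b→e→Ref: bottleneck 4, flow now 9.
No augmenting path remains; maximum flow = 9.
Cut capacity 9 equals the max flow, so it is a minimum cut.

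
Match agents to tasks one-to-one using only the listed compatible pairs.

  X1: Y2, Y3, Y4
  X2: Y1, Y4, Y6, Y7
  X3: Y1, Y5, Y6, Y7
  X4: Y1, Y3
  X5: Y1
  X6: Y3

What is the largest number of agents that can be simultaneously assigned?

Unit-capacity flow: source→left, listed edges, right→sink; max matching = max flow.
Augmenting path X1→Y2 (+1); matched 1.
Augmenting path X2→Y1 (+1); matched 2.
Augmenting path X3→Y5 (+1); matched 3.
Augmenting path X4→Y3 (+1); matched 4.
Augmenting path X5→Y1→X2→Y4 (+1); matched 5.
No augmenting path remains; maximum matching = 5.
König certificate: {X1, X2, X3, Y1, Y3} is a vertex cover of size 5 (every listed pair touches it), so no matching can be larger.

5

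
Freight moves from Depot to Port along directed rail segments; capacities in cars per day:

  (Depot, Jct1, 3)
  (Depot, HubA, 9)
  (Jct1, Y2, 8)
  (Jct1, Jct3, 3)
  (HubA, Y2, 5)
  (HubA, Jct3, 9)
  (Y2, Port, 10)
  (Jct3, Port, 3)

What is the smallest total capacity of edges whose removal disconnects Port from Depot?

11

Augment Depot→Jct1→Y2→Port: bottleneck 3, flow now 3.
Augment Depot→HubA→Y2→Port: bottleneck 5, flow now 8.
Augment Depot→HubA→Jct3→Port: bottleneck 3, flow now 11.
No augmenting path remains; maximum flow = 11.
By max-flow min-cut, the minimum cut capacity equals the max flow.
In the residual graph, reachable from Depot: {Depot, HubA, Jct3}.
Min-cut edges: Depot→Jct1 (3), HubA→Y2 (5), Jct3→Port (3); capacity 3 + 5 + 3 = 11.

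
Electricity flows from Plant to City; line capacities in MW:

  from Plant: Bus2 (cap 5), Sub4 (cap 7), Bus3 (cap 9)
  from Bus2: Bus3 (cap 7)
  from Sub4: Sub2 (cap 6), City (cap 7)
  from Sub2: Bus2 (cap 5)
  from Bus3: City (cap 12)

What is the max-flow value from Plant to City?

Augment Plant→Sub4→City: bottleneck 7, flow now 7.
Augment Plant→Bus3→City: bottleneck 9, flow now 16.
Augment Plant→Bus2→Bus3→City: bottleneck 3, flow now 19.
No augmenting path remains; maximum flow = 19.
In the residual graph, reachable from Plant: {Plant, Bus2, Bus3}.
Min-cut edges: Plant→Sub4 (7), Bus3→City (12); capacity 7 + 12 = 19.
This cut is saturated, so no flow can exceed 19.

19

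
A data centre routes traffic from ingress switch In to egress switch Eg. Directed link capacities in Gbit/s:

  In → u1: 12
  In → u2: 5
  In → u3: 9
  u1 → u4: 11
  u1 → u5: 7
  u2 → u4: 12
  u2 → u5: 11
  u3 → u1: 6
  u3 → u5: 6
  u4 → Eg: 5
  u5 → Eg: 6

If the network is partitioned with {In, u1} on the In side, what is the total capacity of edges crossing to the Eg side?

Edges leaving {In, u1}: In→u2 (5), In→u3 (9), u1→u4 (11), u1→u5 (7).
Cut capacity = 5 + 9 + 11 + 7 = 32.

32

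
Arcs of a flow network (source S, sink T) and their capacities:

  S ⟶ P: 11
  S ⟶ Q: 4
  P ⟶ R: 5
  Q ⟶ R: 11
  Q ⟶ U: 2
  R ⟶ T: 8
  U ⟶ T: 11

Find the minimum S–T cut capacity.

9

Augment S→P→R→T: bottleneck 5, flow now 5.
Augment S→Q→R→T: bottleneck 3, flow now 8.
Augment S→Q→U→T: bottleneck 1, flow now 9.
No augmenting path remains; maximum flow = 9.
By max-flow min-cut, the minimum cut capacity equals the max flow.
In the residual graph, reachable from S: {S, P}.
Min-cut edges: S→Q (4), P→R (5); capacity 4 + 5 = 9.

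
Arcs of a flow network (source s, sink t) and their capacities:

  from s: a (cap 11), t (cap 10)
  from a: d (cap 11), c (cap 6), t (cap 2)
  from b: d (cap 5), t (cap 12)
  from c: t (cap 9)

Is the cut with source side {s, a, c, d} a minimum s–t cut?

Given cut capacity: 10 + 2 + 9 = 21.
Augment s→t: bottleneck 10, flow now 10.
Augment s→a→t: bottleneck 2, flow now 12.
Augment s→a→c→t: bottleneck 6, flow now 18.
No augmenting path remains; maximum flow = 18.
In the residual graph, reachable from s: {s, a, d}.
Min-cut edges: s→t (10), a→c (6), a→t (2); capacity 10 + 6 + 2 = 18.
Cut capacity 21 exceeds the max flow 18, so it is not minimum.

No — its capacity is 21, but the minimum cut has capacity 18.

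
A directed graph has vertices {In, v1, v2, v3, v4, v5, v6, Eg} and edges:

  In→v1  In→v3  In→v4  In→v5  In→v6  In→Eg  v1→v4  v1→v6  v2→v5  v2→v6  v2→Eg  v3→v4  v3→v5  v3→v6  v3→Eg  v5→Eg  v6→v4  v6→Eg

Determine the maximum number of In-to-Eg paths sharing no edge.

4

Assign every edge capacity 1; by Menger, the answer equals the max flow.
Path In→Eg (+1); total 1.
Path In→v3→Eg (+1); total 2.
Path In→v5→Eg (+1); total 3.
Path In→v6→Eg (+1); total 4.
No residual In→Eg path; max flow = 4.
Certifying cut of size 4: {In→Eg, In→v3, In→v5, v6→Eg}.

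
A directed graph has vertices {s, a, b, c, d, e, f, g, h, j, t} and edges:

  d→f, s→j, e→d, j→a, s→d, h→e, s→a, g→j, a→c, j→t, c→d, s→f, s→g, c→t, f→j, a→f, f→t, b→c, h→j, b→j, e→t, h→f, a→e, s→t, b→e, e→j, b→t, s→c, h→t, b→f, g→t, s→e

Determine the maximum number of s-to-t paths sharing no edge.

Assign every edge capacity 1; by Menger, the answer equals the max flow.
Path s→t (+1); total 1.
Path s→c→t (+1); total 2.
Path s→e→t (+1); total 3.
Path s→f→t (+1); total 4.
Path s→g→t (+1); total 5.
Path s→j→t (+1); total 6.
No residual s→t path; max flow = 6.
Certifying cut of size 6: {c→t, e→t, f→t, j→t, s→g, s→t}.

6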